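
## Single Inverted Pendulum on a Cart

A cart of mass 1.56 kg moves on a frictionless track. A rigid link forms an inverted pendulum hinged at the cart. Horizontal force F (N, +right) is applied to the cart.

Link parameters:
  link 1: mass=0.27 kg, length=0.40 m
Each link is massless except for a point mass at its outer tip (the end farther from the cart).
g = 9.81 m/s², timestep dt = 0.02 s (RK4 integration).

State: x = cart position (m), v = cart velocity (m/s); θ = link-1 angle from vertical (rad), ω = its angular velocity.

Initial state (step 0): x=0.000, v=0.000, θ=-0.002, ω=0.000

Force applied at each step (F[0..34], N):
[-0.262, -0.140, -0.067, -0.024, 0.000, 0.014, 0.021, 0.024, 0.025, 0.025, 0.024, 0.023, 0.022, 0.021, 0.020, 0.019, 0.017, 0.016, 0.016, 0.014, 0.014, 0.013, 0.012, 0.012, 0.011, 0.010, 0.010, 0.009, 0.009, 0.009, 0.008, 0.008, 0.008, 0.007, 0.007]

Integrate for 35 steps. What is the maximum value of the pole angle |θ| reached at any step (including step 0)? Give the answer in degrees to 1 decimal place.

Answer: 0.1°

Derivation:
apply F[0]=-0.262 → step 1: x=-0.000, v=-0.003, θ=-0.002, ω=0.007
apply F[1]=-0.140 → step 2: x=-0.000, v=-0.005, θ=-0.002, ω=0.011
apply F[2]=-0.067 → step 3: x=-0.000, v=-0.006, θ=-0.002, ω=0.012
apply F[3]=-0.024 → step 4: x=-0.000, v=-0.006, θ=-0.001, ω=0.012
apply F[4]=+0.000 → step 5: x=-0.000, v=-0.006, θ=-0.001, ω=0.011
apply F[5]=+0.014 → step 6: x=-0.001, v=-0.006, θ=-0.001, ω=0.010
apply F[6]=+0.021 → step 7: x=-0.001, v=-0.006, θ=-0.001, ω=0.009
apply F[7]=+0.024 → step 8: x=-0.001, v=-0.005, θ=-0.000, ω=0.008
apply F[8]=+0.025 → step 9: x=-0.001, v=-0.005, θ=-0.000, ω=0.007
apply F[9]=+0.025 → step 10: x=-0.001, v=-0.005, θ=-0.000, ω=0.006
apply F[10]=+0.024 → step 11: x=-0.001, v=-0.004, θ=-0.000, ω=0.005
apply F[11]=+0.023 → step 12: x=-0.001, v=-0.004, θ=0.000, ω=0.004
apply F[12]=+0.022 → step 13: x=-0.001, v=-0.004, θ=0.000, ω=0.004
apply F[13]=+0.021 → step 14: x=-0.001, v=-0.003, θ=0.000, ω=0.003
apply F[14]=+0.020 → step 15: x=-0.001, v=-0.003, θ=0.000, ω=0.003
apply F[15]=+0.019 → step 16: x=-0.001, v=-0.003, θ=0.000, ω=0.002
apply F[16]=+0.017 → step 17: x=-0.001, v=-0.003, θ=0.000, ω=0.002
apply F[17]=+0.016 → step 18: x=-0.002, v=-0.003, θ=0.000, ω=0.001
apply F[18]=+0.016 → step 19: x=-0.002, v=-0.002, θ=0.000, ω=0.001
apply F[19]=+0.014 → step 20: x=-0.002, v=-0.002, θ=0.000, ω=0.001
apply F[20]=+0.014 → step 21: x=-0.002, v=-0.002, θ=0.000, ω=0.001
apply F[21]=+0.013 → step 22: x=-0.002, v=-0.002, θ=0.000, ω=0.000
apply F[22]=+0.012 → step 23: x=-0.002, v=-0.002, θ=0.000, ω=0.000
apply F[23]=+0.012 → step 24: x=-0.002, v=-0.002, θ=0.000, ω=0.000
apply F[24]=+0.011 → step 25: x=-0.002, v=-0.001, θ=0.000, ω=0.000
apply F[25]=+0.010 → step 26: x=-0.002, v=-0.001, θ=0.000, ω=-0.000
apply F[26]=+0.010 → step 27: x=-0.002, v=-0.001, θ=0.000, ω=-0.000
apply F[27]=+0.009 → step 28: x=-0.002, v=-0.001, θ=0.000, ω=-0.000
apply F[28]=+0.009 → step 29: x=-0.002, v=-0.001, θ=0.000, ω=-0.000
apply F[29]=+0.009 → step 30: x=-0.002, v=-0.001, θ=0.000, ω=-0.000
apply F[30]=+0.008 → step 31: x=-0.002, v=-0.001, θ=0.000, ω=-0.000
apply F[31]=+0.008 → step 32: x=-0.002, v=-0.001, θ=0.000, ω=-0.000
apply F[32]=+0.008 → step 33: x=-0.002, v=-0.001, θ=0.000, ω=-0.000
apply F[33]=+0.007 → step 34: x=-0.002, v=-0.001, θ=0.000, ω=-0.000
apply F[34]=+0.007 → step 35: x=-0.002, v=-0.000, θ=0.000, ω=-0.000
Max |angle| over trajectory = 0.002 rad = 0.1°.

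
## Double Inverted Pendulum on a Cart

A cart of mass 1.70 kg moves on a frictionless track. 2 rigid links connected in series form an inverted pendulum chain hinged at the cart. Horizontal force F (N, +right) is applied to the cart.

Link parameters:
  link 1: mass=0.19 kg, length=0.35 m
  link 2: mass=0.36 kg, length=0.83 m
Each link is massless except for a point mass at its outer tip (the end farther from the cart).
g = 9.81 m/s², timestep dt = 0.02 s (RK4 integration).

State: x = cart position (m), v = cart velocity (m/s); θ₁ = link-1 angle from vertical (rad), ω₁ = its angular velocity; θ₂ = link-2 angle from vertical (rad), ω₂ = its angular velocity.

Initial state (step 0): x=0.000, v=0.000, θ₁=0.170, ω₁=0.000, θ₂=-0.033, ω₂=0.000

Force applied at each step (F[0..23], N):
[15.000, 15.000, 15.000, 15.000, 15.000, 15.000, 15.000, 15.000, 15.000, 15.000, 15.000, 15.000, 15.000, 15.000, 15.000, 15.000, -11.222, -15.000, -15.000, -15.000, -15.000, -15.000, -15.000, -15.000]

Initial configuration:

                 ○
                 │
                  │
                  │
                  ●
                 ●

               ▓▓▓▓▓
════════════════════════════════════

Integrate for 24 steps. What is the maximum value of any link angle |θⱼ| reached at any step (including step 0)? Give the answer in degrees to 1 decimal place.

apply F[0]=+15.000 → step 1: x=0.002, v=0.165, θ₁=0.168, ω₁=-0.151, θ₂=-0.034, ω₂=-0.144
apply F[1]=+15.000 → step 2: x=0.007, v=0.331, θ₁=0.164, ω₁=-0.307, θ₂=-0.039, ω₂=-0.288
apply F[2]=+15.000 → step 3: x=0.015, v=0.497, θ₁=0.156, ω₁=-0.471, θ₂=-0.046, ω₂=-0.430
apply F[3]=+15.000 → step 4: x=0.026, v=0.664, θ₁=0.145, ω₁=-0.648, θ₂=-0.056, ω₂=-0.569
apply F[4]=+15.000 → step 5: x=0.041, v=0.831, θ₁=0.130, ω₁=-0.843, θ₂=-0.069, ω₂=-0.704
apply F[5]=+15.000 → step 6: x=0.060, v=1.001, θ₁=0.111, ω₁=-1.063, θ₂=-0.084, ω₂=-0.832
apply F[6]=+15.000 → step 7: x=0.081, v=1.171, θ₁=0.087, ω₁=-1.312, θ₂=-0.102, ω₂=-0.953
apply F[7]=+15.000 → step 8: x=0.107, v=1.344, θ₁=0.058, ω₁=-1.600, θ₂=-0.122, ω₂=-1.064
apply F[8]=+15.000 → step 9: x=0.135, v=1.518, θ₁=0.023, ω₁=-1.934, θ₂=-0.144, ω₂=-1.160
apply F[9]=+15.000 → step 10: x=0.167, v=1.694, θ₁=-0.019, ω₁=-2.323, θ₂=-0.168, ω₂=-1.239
apply F[10]=+15.000 → step 11: x=0.203, v=1.872, θ₁=-0.070, ω₁=-2.774, θ₂=-0.194, ω₂=-1.296
apply F[11]=+15.000 → step 12: x=0.242, v=2.052, θ₁=-0.131, ω₁=-3.292, θ₂=-0.220, ω₂=-1.331
apply F[12]=+15.000 → step 13: x=0.285, v=2.231, θ₁=-0.202, ω₁=-3.872, θ₂=-0.247, ω₂=-1.345
apply F[13]=+15.000 → step 14: x=0.331, v=2.408, θ₁=-0.286, ω₁=-4.497, θ₂=-0.274, ω₂=-1.346
apply F[14]=+15.000 → step 15: x=0.381, v=2.579, θ₁=-0.382, ω₁=-5.123, θ₂=-0.301, ω₂=-1.355
apply F[15]=+15.000 → step 16: x=0.435, v=2.740, θ₁=-0.491, ω₁=-5.695, θ₂=-0.328, ω₂=-1.404
apply F[16]=-11.222 → step 17: x=0.488, v=2.606, θ₁=-0.604, ω₁=-5.640, θ₂=-0.356, ω₂=-1.410
apply F[17]=-15.000 → step 18: x=0.538, v=2.433, θ₁=-0.716, ω₁=-5.601, θ₂=-0.384, ω₂=-1.392
apply F[18]=-15.000 → step 19: x=0.585, v=2.260, θ₁=-0.828, ω₁=-5.648, θ₂=-0.412, ω₂=-1.371
apply F[19]=-15.000 → step 20: x=0.629, v=2.086, θ₁=-0.942, ω₁=-5.762, θ₂=-0.439, ω₂=-1.356
apply F[20]=-15.000 → step 21: x=0.669, v=1.910, θ₁=-1.059, ω₁=-5.929, θ₂=-0.466, ω₂=-1.358
apply F[21]=-15.000 → step 22: x=0.705, v=1.729, θ₁=-1.180, ω₁=-6.138, θ₂=-0.494, ω₂=-1.387
apply F[22]=-15.000 → step 23: x=0.738, v=1.544, θ₁=-1.305, ω₁=-6.381, θ₂=-0.522, ω₂=-1.452
apply F[23]=-15.000 → step 24: x=0.767, v=1.354, θ₁=-1.435, ω₁=-6.653, θ₂=-0.552, ω₂=-1.564
Max |angle| over trajectory = 1.435 rad = 82.2°.

Answer: 82.2°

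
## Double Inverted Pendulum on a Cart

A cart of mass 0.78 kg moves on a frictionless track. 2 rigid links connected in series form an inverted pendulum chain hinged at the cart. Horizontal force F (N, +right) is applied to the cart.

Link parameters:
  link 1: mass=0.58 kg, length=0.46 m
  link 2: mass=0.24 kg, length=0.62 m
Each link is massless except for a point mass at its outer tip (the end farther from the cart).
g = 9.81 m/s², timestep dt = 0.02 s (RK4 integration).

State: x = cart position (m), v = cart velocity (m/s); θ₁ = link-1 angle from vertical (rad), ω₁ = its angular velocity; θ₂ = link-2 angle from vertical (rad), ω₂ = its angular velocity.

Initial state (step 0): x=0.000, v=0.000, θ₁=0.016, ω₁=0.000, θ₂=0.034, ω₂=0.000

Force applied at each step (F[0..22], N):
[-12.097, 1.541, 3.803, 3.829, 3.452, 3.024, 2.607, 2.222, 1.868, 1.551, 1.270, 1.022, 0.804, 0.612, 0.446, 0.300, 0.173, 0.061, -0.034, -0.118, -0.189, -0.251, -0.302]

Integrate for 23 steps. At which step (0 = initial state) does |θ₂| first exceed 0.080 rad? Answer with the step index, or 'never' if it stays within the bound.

Answer: never

Derivation:
apply F[0]=-12.097 → step 1: x=-0.003, v=-0.314, θ₁=0.023, ω₁=0.687, θ₂=0.034, ω₂=0.007
apply F[1]=+1.541 → step 2: x=-0.009, v=-0.280, θ₁=0.036, ω₁=0.626, θ₂=0.034, ω₂=0.009
apply F[2]=+3.803 → step 3: x=-0.014, v=-0.191, θ₁=0.047, ω₁=0.452, θ₂=0.034, ω₂=0.006
apply F[3]=+3.829 → step 4: x=-0.017, v=-0.104, θ₁=0.054, ω₁=0.287, θ₂=0.034, ω₂=-0.002
apply F[4]=+3.452 → step 5: x=-0.018, v=-0.027, θ₁=0.058, ω₁=0.148, θ₂=0.034, ω₂=-0.012
apply F[5]=+3.024 → step 6: x=-0.018, v=0.038, θ₁=0.060, ω₁=0.037, θ₂=0.034, ω₂=-0.023
apply F[6]=+2.607 → step 7: x=-0.017, v=0.092, θ₁=0.060, ω₁=-0.050, θ₂=0.033, ω₂=-0.036
apply F[7]=+2.222 → step 8: x=-0.014, v=0.137, θ₁=0.058, ω₁=-0.117, θ₂=0.033, ω₂=-0.048
apply F[8]=+1.868 → step 9: x=-0.011, v=0.173, θ₁=0.056, ω₁=-0.166, θ₂=0.031, ω₂=-0.059
apply F[9]=+1.551 → step 10: x=-0.008, v=0.201, θ₁=0.052, ω₁=-0.201, θ₂=0.030, ω₂=-0.069
apply F[10]=+1.270 → step 11: x=-0.003, v=0.224, θ₁=0.048, ω₁=-0.225, θ₂=0.029, ω₂=-0.078
apply F[11]=+1.022 → step 12: x=0.001, v=0.240, θ₁=0.043, ω₁=-0.239, θ₂=0.027, ω₂=-0.086
apply F[12]=+0.804 → step 13: x=0.006, v=0.253, θ₁=0.038, ω₁=-0.245, θ₂=0.025, ω₂=-0.093
apply F[13]=+0.612 → step 14: x=0.011, v=0.261, θ₁=0.033, ω₁=-0.246, θ₂=0.023, ω₂=-0.098
apply F[14]=+0.446 → step 15: x=0.017, v=0.266, θ₁=0.029, ω₁=-0.242, θ₂=0.021, ω₂=-0.102
apply F[15]=+0.300 → step 16: x=0.022, v=0.268, θ₁=0.024, ω₁=-0.235, θ₂=0.019, ω₂=-0.104
apply F[16]=+0.173 → step 17: x=0.027, v=0.268, θ₁=0.019, ω₁=-0.226, θ₂=0.017, ω₂=-0.106
apply F[17]=+0.061 → step 18: x=0.033, v=0.266, θ₁=0.015, ω₁=-0.214, θ₂=0.015, ω₂=-0.106
apply F[18]=-0.034 → step 19: x=0.038, v=0.263, θ₁=0.011, ω₁=-0.201, θ₂=0.013, ω₂=-0.106
apply F[19]=-0.118 → step 20: x=0.043, v=0.258, θ₁=0.007, ω₁=-0.188, θ₂=0.011, ω₂=-0.104
apply F[20]=-0.189 → step 21: x=0.048, v=0.252, θ₁=0.003, ω₁=-0.174, θ₂=0.009, ω₂=-0.102
apply F[21]=-0.251 → step 22: x=0.053, v=0.246, θ₁=-0.000, ω₁=-0.160, θ₂=0.007, ω₂=-0.099
apply F[22]=-0.302 → step 23: x=0.058, v=0.238, θ₁=-0.003, ω₁=-0.146, θ₂=0.005, ω₂=-0.096
max |θ₂| = 0.034 ≤ 0.080 over all 24 states.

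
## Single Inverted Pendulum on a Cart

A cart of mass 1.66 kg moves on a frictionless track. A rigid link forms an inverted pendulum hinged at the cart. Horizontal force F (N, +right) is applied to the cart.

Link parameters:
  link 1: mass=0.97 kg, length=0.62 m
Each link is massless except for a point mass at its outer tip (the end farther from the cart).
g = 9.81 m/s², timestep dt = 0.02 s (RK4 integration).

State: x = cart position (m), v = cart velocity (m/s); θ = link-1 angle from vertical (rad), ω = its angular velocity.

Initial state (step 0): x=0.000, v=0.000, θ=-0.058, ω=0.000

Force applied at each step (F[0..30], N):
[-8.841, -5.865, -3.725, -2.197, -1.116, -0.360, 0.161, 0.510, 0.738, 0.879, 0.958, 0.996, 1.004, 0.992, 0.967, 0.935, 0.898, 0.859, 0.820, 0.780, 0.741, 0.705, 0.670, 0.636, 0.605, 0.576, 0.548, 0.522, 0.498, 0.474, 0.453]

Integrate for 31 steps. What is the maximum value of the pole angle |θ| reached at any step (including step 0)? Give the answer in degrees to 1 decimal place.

apply F[0]=-8.841 → step 1: x=-0.001, v=-0.100, θ=-0.057, ω=0.142
apply F[1]=-5.865 → step 2: x=-0.004, v=-0.164, θ=-0.053, ω=0.229
apply F[2]=-3.725 → step 3: x=-0.007, v=-0.203, θ=-0.048, ω=0.276
apply F[3]=-2.197 → step 4: x=-0.012, v=-0.224, θ=-0.042, ω=0.296
apply F[4]=-1.116 → step 5: x=-0.016, v=-0.233, θ=-0.036, ω=0.298
apply F[5]=-0.360 → step 6: x=-0.021, v=-0.234, θ=-0.030, ω=0.288
apply F[6]=+0.161 → step 7: x=-0.025, v=-0.229, θ=-0.025, ω=0.271
apply F[7]=+0.510 → step 8: x=-0.030, v=-0.220, θ=-0.020, ω=0.250
apply F[8]=+0.738 → step 9: x=-0.034, v=-0.209, θ=-0.015, ω=0.227
apply F[9]=+0.879 → step 10: x=-0.038, v=-0.197, θ=-0.010, ω=0.204
apply F[10]=+0.958 → step 11: x=-0.042, v=-0.185, θ=-0.007, ω=0.181
apply F[11]=+0.996 → step 12: x=-0.046, v=-0.172, θ=-0.003, ω=0.159
apply F[12]=+1.004 → step 13: x=-0.049, v=-0.160, θ=-0.000, ω=0.139
apply F[13]=+0.992 → step 14: x=-0.052, v=-0.148, θ=0.002, ω=0.120
apply F[14]=+0.967 → step 15: x=-0.055, v=-0.137, θ=0.005, ω=0.103
apply F[15]=+0.935 → step 16: x=-0.058, v=-0.126, θ=0.007, ω=0.088
apply F[16]=+0.898 → step 17: x=-0.060, v=-0.116, θ=0.008, ω=0.074
apply F[17]=+0.859 → step 18: x=-0.062, v=-0.107, θ=0.009, ω=0.062
apply F[18]=+0.820 → step 19: x=-0.064, v=-0.098, θ=0.011, ω=0.051
apply F[19]=+0.780 → step 20: x=-0.066, v=-0.090, θ=0.012, ω=0.041
apply F[20]=+0.741 → step 21: x=-0.068, v=-0.083, θ=0.012, ω=0.033
apply F[21]=+0.705 → step 22: x=-0.069, v=-0.075, θ=0.013, ω=0.026
apply F[22]=+0.670 → step 23: x=-0.071, v=-0.069, θ=0.013, ω=0.019
apply F[23]=+0.636 → step 24: x=-0.072, v=-0.063, θ=0.014, ω=0.013
apply F[24]=+0.605 → step 25: x=-0.073, v=-0.057, θ=0.014, ω=0.009
apply F[25]=+0.576 → step 26: x=-0.075, v=-0.052, θ=0.014, ω=0.004
apply F[26]=+0.548 → step 27: x=-0.076, v=-0.047, θ=0.014, ω=0.001
apply F[27]=+0.522 → step 28: x=-0.076, v=-0.042, θ=0.014, ω=-0.002
apply F[28]=+0.498 → step 29: x=-0.077, v=-0.038, θ=0.014, ω=-0.005
apply F[29]=+0.474 → step 30: x=-0.078, v=-0.034, θ=0.014, ω=-0.007
apply F[30]=+0.453 → step 31: x=-0.079, v=-0.030, θ=0.014, ω=-0.009
Max |angle| over trajectory = 0.058 rad = 3.3°.

Answer: 3.3°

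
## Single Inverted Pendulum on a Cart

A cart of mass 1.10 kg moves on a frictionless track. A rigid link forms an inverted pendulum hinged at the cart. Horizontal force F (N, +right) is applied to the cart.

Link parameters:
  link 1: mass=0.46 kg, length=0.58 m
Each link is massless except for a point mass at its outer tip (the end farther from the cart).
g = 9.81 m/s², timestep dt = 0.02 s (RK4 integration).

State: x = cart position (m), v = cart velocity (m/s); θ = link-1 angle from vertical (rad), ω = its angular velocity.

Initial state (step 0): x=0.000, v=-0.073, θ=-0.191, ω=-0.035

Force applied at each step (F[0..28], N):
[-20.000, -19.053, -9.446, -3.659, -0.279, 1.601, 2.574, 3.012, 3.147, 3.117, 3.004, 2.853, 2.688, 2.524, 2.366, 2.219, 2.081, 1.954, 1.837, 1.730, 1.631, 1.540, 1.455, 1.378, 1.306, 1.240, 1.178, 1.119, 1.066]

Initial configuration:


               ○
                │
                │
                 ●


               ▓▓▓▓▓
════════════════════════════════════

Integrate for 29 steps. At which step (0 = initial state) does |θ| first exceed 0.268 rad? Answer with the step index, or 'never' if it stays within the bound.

Answer: never

Derivation:
apply F[0]=-20.000 → step 1: x=-0.005, v=-0.416, θ=-0.187, ω=0.483
apply F[1]=-19.053 → step 2: x=-0.016, v=-0.744, θ=-0.172, ω=0.979
apply F[2]=-9.446 → step 3: x=-0.033, v=-0.902, θ=-0.150, ω=1.193
apply F[3]=-3.659 → step 4: x=-0.052, v=-0.958, θ=-0.126, ω=1.242
apply F[4]=-0.279 → step 5: x=-0.071, v=-0.955, θ=-0.102, ω=1.198
apply F[5]=+1.601 → step 6: x=-0.089, v=-0.919, θ=-0.079, ω=1.106
apply F[6]=+2.574 → step 7: x=-0.107, v=-0.867, θ=-0.058, ω=0.994
apply F[7]=+3.012 → step 8: x=-0.124, v=-0.809, θ=-0.039, ω=0.877
apply F[8]=+3.147 → step 9: x=-0.140, v=-0.749, θ=-0.022, ω=0.764
apply F[9]=+3.117 → step 10: x=-0.154, v=-0.691, θ=-0.008, ω=0.659
apply F[10]=+3.004 → step 11: x=-0.167, v=-0.637, θ=0.004, ω=0.564
apply F[11]=+2.853 → step 12: x=-0.180, v=-0.586, θ=0.014, ω=0.479
apply F[12]=+2.688 → step 13: x=-0.191, v=-0.538, θ=0.023, ω=0.404
apply F[13]=+2.524 → step 14: x=-0.201, v=-0.495, θ=0.031, ω=0.338
apply F[14]=+2.366 → step 15: x=-0.211, v=-0.454, θ=0.037, ω=0.280
apply F[15]=+2.219 → step 16: x=-0.219, v=-0.417, θ=0.042, ω=0.229
apply F[16]=+2.081 → step 17: x=-0.227, v=-0.383, θ=0.046, ω=0.185
apply F[17]=+1.954 → step 18: x=-0.235, v=-0.351, θ=0.049, ω=0.147
apply F[18]=+1.837 → step 19: x=-0.241, v=-0.322, θ=0.052, ω=0.114
apply F[19]=+1.730 → step 20: x=-0.248, v=-0.295, θ=0.054, ω=0.085
apply F[20]=+1.631 → step 21: x=-0.253, v=-0.270, θ=0.055, ω=0.060
apply F[21]=+1.540 → step 22: x=-0.258, v=-0.247, θ=0.056, ω=0.039
apply F[22]=+1.455 → step 23: x=-0.263, v=-0.225, θ=0.057, ω=0.021
apply F[23]=+1.378 → step 24: x=-0.267, v=-0.204, θ=0.057, ω=0.005
apply F[24]=+1.306 → step 25: x=-0.271, v=-0.185, θ=0.057, ω=-0.008
apply F[25]=+1.240 → step 26: x=-0.275, v=-0.168, θ=0.057, ω=-0.020
apply F[26]=+1.178 → step 27: x=-0.278, v=-0.151, θ=0.056, ω=-0.030
apply F[27]=+1.119 → step 28: x=-0.281, v=-0.135, θ=0.056, ω=-0.038
apply F[28]=+1.066 → step 29: x=-0.283, v=-0.120, θ=0.055, ω=-0.044
max |θ| = 0.191 ≤ 0.268 over all 30 states.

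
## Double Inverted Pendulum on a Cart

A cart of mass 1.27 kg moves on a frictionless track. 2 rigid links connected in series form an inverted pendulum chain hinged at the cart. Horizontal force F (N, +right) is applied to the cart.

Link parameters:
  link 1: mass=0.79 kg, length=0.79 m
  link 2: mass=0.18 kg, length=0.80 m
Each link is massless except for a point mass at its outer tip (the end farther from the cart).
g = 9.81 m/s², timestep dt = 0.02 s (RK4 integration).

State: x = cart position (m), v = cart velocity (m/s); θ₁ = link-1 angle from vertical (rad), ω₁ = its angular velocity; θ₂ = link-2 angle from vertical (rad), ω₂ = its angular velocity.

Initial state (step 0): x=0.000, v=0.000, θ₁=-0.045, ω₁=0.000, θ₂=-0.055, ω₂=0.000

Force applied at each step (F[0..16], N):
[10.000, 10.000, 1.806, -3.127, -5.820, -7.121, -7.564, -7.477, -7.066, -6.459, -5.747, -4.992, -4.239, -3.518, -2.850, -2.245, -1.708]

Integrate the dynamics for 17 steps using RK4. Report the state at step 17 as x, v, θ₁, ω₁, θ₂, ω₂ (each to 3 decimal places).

apply F[0]=+10.000 → step 1: x=0.002, v=0.164, θ₁=-0.047, ω₁=-0.218, θ₂=-0.055, ω₂=-0.003
apply F[1]=+10.000 → step 2: x=0.007, v=0.329, θ₁=-0.054, ω₁=-0.439, θ₂=-0.055, ω₂=-0.004
apply F[2]=+1.806 → step 3: x=0.014, v=0.366, θ₁=-0.063, ω₁=-0.500, θ₂=-0.055, ω₂=-0.003
apply F[3]=-3.127 → step 4: x=0.020, v=0.326, θ₁=-0.073, ω₁=-0.468, θ₂=-0.055, ω₂=0.001
apply F[4]=-5.820 → step 5: x=0.026, v=0.246, θ₁=-0.081, ω₁=-0.388, θ₂=-0.055, ω₂=0.007
apply F[5]=-7.121 → step 6: x=0.030, v=0.147, θ₁=-0.088, ω₁=-0.285, θ₂=-0.055, ω₂=0.017
apply F[6]=-7.564 → step 7: x=0.032, v=0.042, θ₁=-0.093, ω₁=-0.178, θ₂=-0.054, ω₂=0.028
apply F[7]=-7.477 → step 8: x=0.032, v=-0.061, θ₁=-0.095, ω₁=-0.073, θ₂=-0.054, ω₂=0.040
apply F[8]=-7.066 → step 9: x=0.030, v=-0.157, θ₁=-0.096, ω₁=0.022, θ₂=-0.053, ω₂=0.054
apply F[9]=-6.459 → step 10: x=0.026, v=-0.244, θ₁=-0.094, ω₁=0.105, θ₂=-0.052, ω₂=0.067
apply F[10]=-5.747 → step 11: x=0.020, v=-0.320, θ₁=-0.092, ω₁=0.176, θ₂=-0.050, ω₂=0.080
apply F[11]=-4.992 → step 12: x=0.013, v=-0.385, θ₁=-0.088, ω₁=0.233, θ₂=-0.048, ω₂=0.093
apply F[12]=-4.239 → step 13: x=0.005, v=-0.439, θ₁=-0.082, ω₁=0.278, θ₂=-0.046, ω₂=0.104
apply F[13]=-3.518 → step 14: x=-0.005, v=-0.482, θ₁=-0.077, ω₁=0.311, θ₂=-0.044, ω₂=0.114
apply F[14]=-2.850 → step 15: x=-0.015, v=-0.516, θ₁=-0.070, ω₁=0.334, θ₂=-0.042, ω₂=0.124
apply F[15]=-2.245 → step 16: x=-0.025, v=-0.542, θ₁=-0.063, ω₁=0.348, θ₂=-0.039, ω₂=0.131
apply F[16]=-1.708 → step 17: x=-0.036, v=-0.560, θ₁=-0.056, ω₁=0.354, θ₂=-0.037, ω₂=0.138

Answer: x=-0.036, v=-0.560, θ₁=-0.056, ω₁=0.354, θ₂=-0.037, ω₂=0.138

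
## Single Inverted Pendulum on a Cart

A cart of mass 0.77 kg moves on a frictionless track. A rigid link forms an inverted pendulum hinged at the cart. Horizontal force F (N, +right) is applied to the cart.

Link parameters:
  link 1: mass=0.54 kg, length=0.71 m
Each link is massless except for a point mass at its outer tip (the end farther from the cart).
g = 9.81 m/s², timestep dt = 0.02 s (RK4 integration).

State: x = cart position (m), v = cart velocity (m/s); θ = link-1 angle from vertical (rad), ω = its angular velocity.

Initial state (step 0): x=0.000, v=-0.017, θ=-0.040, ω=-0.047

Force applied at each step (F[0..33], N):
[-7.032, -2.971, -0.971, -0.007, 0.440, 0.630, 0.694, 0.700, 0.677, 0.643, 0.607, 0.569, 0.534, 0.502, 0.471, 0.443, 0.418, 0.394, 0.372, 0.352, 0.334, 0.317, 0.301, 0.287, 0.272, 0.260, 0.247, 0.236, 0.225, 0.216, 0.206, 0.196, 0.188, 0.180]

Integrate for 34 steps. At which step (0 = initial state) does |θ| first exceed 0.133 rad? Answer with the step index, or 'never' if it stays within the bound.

Answer: never

Derivation:
apply F[0]=-7.032 → step 1: x=-0.002, v=-0.194, θ=-0.039, ω=0.191
apply F[1]=-2.971 → step 2: x=-0.007, v=-0.266, θ=-0.034, ω=0.283
apply F[2]=-0.971 → step 3: x=-0.012, v=-0.287, θ=-0.028, ω=0.304
apply F[3]=-0.007 → step 4: x=-0.018, v=-0.284, θ=-0.022, ω=0.292
apply F[4]=+0.440 → step 5: x=-0.023, v=-0.270, θ=-0.016, ω=0.267
apply F[5]=+0.630 → step 6: x=-0.029, v=-0.252, θ=-0.011, ω=0.238
apply F[6]=+0.694 → step 7: x=-0.034, v=-0.232, θ=-0.007, ω=0.208
apply F[7]=+0.700 → step 8: x=-0.038, v=-0.213, θ=-0.003, ω=0.180
apply F[8]=+0.677 → step 9: x=-0.042, v=-0.196, θ=0.000, ω=0.155
apply F[9]=+0.643 → step 10: x=-0.046, v=-0.179, θ=0.003, ω=0.132
apply F[10]=+0.607 → step 11: x=-0.049, v=-0.164, θ=0.006, ω=0.112
apply F[11]=+0.569 → step 12: x=-0.052, v=-0.150, θ=0.008, ω=0.094
apply F[12]=+0.534 → step 13: x=-0.055, v=-0.137, θ=0.009, ω=0.078
apply F[13]=+0.502 → step 14: x=-0.058, v=-0.126, θ=0.011, ω=0.065
apply F[14]=+0.471 → step 15: x=-0.060, v=-0.115, θ=0.012, ω=0.053
apply F[15]=+0.443 → step 16: x=-0.063, v=-0.105, θ=0.013, ω=0.043
apply F[16]=+0.418 → step 17: x=-0.065, v=-0.096, θ=0.014, ω=0.034
apply F[17]=+0.394 → step 18: x=-0.066, v=-0.088, θ=0.014, ω=0.026
apply F[18]=+0.372 → step 19: x=-0.068, v=-0.080, θ=0.015, ω=0.019
apply F[19]=+0.352 → step 20: x=-0.070, v=-0.073, θ=0.015, ω=0.013
apply F[20]=+0.334 → step 21: x=-0.071, v=-0.067, θ=0.015, ω=0.008
apply F[21]=+0.317 → step 22: x=-0.072, v=-0.061, θ=0.015, ω=0.004
apply F[22]=+0.301 → step 23: x=-0.073, v=-0.055, θ=0.015, ω=-0.000
apply F[23]=+0.287 → step 24: x=-0.074, v=-0.050, θ=0.015, ω=-0.003
apply F[24]=+0.272 → step 25: x=-0.075, v=-0.045, θ=0.015, ω=-0.006
apply F[25]=+0.260 → step 26: x=-0.076, v=-0.040, θ=0.015, ω=-0.008
apply F[26]=+0.247 → step 27: x=-0.077, v=-0.036, θ=0.015, ω=-0.010
apply F[27]=+0.236 → step 28: x=-0.078, v=-0.031, θ=0.015, ω=-0.012
apply F[28]=+0.225 → step 29: x=-0.078, v=-0.028, θ=0.014, ω=-0.013
apply F[29]=+0.216 → step 30: x=-0.079, v=-0.024, θ=0.014, ω=-0.015
apply F[30]=+0.206 → step 31: x=-0.079, v=-0.021, θ=0.014, ω=-0.016
apply F[31]=+0.196 → step 32: x=-0.080, v=-0.017, θ=0.014, ω=-0.016
apply F[32]=+0.188 → step 33: x=-0.080, v=-0.014, θ=0.013, ω=-0.017
apply F[33]=+0.180 → step 34: x=-0.080, v=-0.011, θ=0.013, ω=-0.017
max |θ| = 0.040 ≤ 0.133 over all 35 states.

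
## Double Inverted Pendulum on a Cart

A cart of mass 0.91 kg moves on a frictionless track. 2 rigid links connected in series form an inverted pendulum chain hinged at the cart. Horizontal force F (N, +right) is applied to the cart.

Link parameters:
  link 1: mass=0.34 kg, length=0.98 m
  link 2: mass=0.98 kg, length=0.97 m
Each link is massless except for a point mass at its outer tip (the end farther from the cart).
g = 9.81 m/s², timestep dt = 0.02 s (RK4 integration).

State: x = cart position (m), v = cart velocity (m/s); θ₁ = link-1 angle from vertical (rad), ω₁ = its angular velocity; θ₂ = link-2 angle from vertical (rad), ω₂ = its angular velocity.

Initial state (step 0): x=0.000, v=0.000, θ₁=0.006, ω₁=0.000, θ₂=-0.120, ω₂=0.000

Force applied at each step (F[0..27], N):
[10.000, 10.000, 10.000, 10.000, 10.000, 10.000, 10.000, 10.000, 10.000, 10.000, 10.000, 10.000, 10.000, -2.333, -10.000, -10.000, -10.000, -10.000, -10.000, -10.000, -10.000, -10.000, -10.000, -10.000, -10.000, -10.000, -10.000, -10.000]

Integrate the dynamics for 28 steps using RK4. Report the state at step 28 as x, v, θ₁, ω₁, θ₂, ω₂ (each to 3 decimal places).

apply F[0]=+10.000 → step 1: x=0.002, v=0.218, θ₁=0.004, ω₁=-0.153, θ₂=-0.121, ω₂=-0.095
apply F[1]=+10.000 → step 2: x=0.009, v=0.437, θ₁=-0.000, ω₁=-0.308, θ₂=-0.124, ω₂=-0.188
apply F[2]=+10.000 → step 3: x=0.020, v=0.658, θ₁=-0.008, ω₁=-0.469, θ₂=-0.128, ω₂=-0.277
apply F[3]=+10.000 → step 4: x=0.035, v=0.881, θ₁=-0.019, ω₁=-0.637, θ₂=-0.135, ω₂=-0.362
apply F[4]=+10.000 → step 5: x=0.055, v=1.108, θ₁=-0.033, ω₁=-0.817, θ₂=-0.143, ω₂=-0.439
apply F[5]=+10.000 → step 6: x=0.079, v=1.337, θ₁=-0.052, ω₁=-1.011, θ₂=-0.152, ω₂=-0.507
apply F[6]=+10.000 → step 7: x=0.108, v=1.570, θ₁=-0.074, ω₁=-1.220, θ₂=-0.163, ω₂=-0.564
apply F[7]=+10.000 → step 8: x=0.142, v=1.807, θ₁=-0.101, ω₁=-1.446, θ₂=-0.175, ω₂=-0.607
apply F[8]=+10.000 → step 9: x=0.181, v=2.045, θ₁=-0.132, ω₁=-1.689, θ₂=-0.187, ω₂=-0.637
apply F[9]=+10.000 → step 10: x=0.224, v=2.284, θ₁=-0.168, ω₁=-1.949, θ₂=-0.200, ω₂=-0.652
apply F[10]=+10.000 → step 11: x=0.272, v=2.519, θ₁=-0.210, ω₁=-2.219, θ₂=-0.213, ω₂=-0.657
apply F[11]=+10.000 → step 12: x=0.325, v=2.746, θ₁=-0.257, ω₁=-2.491, θ₂=-0.226, ω₂=-0.656
apply F[12]=+10.000 → step 13: x=0.382, v=2.961, θ₁=-0.310, ω₁=-2.755, θ₂=-0.240, ω₂=-0.659
apply F[13]=-2.333 → step 14: x=0.441, v=2.928, θ₁=-0.365, ω₁=-2.799, θ₂=-0.253, ω₂=-0.645
apply F[14]=-10.000 → step 15: x=0.498, v=2.756, θ₁=-0.420, ω₁=-2.746, θ₂=-0.265, ω₂=-0.599
apply F[15]=-10.000 → step 16: x=0.551, v=2.592, θ₁=-0.475, ω₁=-2.727, θ₂=-0.276, ω₂=-0.536
apply F[16]=-10.000 → step 17: x=0.601, v=2.433, θ₁=-0.530, ω₁=-2.735, θ₂=-0.286, ω₂=-0.460
apply F[17]=-10.000 → step 18: x=0.648, v=2.276, θ₁=-0.585, ω₁=-2.766, θ₂=-0.295, ω₂=-0.373
apply F[18]=-10.000 → step 19: x=0.692, v=2.120, θ₁=-0.640, ω₁=-2.815, θ₂=-0.301, ω₂=-0.280
apply F[19]=-10.000 → step 20: x=0.733, v=1.961, θ₁=-0.697, ω₁=-2.878, θ₂=-0.306, ω₂=-0.183
apply F[20]=-10.000 → step 21: x=0.771, v=1.798, θ₁=-0.756, ω₁=-2.952, θ₂=-0.309, ω₂=-0.086
apply F[21]=-10.000 → step 22: x=0.805, v=1.631, θ₁=-0.815, ω₁=-3.034, θ₂=-0.309, ω₂=0.007
apply F[22]=-10.000 → step 23: x=0.836, v=1.457, θ₁=-0.877, ω₁=-3.121, θ₂=-0.308, ω₂=0.094
apply F[23]=-10.000 → step 24: x=0.863, v=1.277, θ₁=-0.940, ω₁=-3.213, θ₂=-0.306, ω₂=0.172
apply F[24]=-10.000 → step 25: x=0.887, v=1.089, θ₁=-1.006, ω₁=-3.308, θ₂=-0.302, ω₂=0.239
apply F[25]=-10.000 → step 26: x=0.907, v=0.894, θ₁=-1.073, ω₁=-3.408, θ₂=-0.296, ω₂=0.292
apply F[26]=-10.000 → step 27: x=0.923, v=0.692, θ₁=-1.142, ω₁=-3.513, θ₂=-0.290, ω₂=0.331
apply F[27]=-10.000 → step 28: x=0.934, v=0.481, θ₁=-1.213, ω₁=-3.625, θ₂=-0.283, ω₂=0.352

Answer: x=0.934, v=0.481, θ₁=-1.213, ω₁=-3.625, θ₂=-0.283, ω₂=0.352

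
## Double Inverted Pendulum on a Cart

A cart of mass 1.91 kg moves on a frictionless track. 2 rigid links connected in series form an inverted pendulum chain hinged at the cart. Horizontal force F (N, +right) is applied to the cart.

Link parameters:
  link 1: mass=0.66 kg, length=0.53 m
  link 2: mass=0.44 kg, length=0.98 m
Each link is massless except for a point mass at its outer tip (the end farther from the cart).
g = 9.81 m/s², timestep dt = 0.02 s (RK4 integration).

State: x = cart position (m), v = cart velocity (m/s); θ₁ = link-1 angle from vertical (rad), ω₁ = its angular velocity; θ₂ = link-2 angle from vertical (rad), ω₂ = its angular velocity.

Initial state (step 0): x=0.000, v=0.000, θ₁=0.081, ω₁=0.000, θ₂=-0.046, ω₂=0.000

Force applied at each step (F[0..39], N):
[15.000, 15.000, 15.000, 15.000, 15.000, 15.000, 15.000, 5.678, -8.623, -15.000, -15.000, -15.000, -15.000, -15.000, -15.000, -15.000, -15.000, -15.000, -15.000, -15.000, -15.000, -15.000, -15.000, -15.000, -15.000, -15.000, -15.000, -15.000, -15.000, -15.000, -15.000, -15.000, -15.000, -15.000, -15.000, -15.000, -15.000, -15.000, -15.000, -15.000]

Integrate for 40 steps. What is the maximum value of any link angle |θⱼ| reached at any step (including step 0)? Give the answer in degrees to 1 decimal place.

apply F[0]=+15.000 → step 1: x=0.001, v=0.148, θ₁=0.079, ω₁=-0.216, θ₂=-0.046, ω₂=-0.044
apply F[1]=+15.000 → step 2: x=0.006, v=0.296, θ₁=0.072, ω₁=-0.435, θ₂=-0.048, ω₂=-0.086
apply F[2]=+15.000 → step 3: x=0.013, v=0.445, θ₁=0.061, ω₁=-0.662, θ₂=-0.050, ω₂=-0.126
apply F[3]=+15.000 → step 4: x=0.024, v=0.596, θ₁=0.046, ω₁=-0.901, θ₂=-0.053, ω₂=-0.161
apply F[4]=+15.000 → step 5: x=0.037, v=0.749, θ₁=0.025, ω₁=-1.155, θ₂=-0.056, ω₂=-0.190
apply F[5]=+15.000 → step 6: x=0.054, v=0.905, θ₁=-0.001, ω₁=-1.428, θ₂=-0.060, ω₂=-0.212
apply F[6]=+15.000 → step 7: x=0.073, v=1.063, θ₁=-0.032, ω₁=-1.723, θ₂=-0.065, ω₂=-0.225
apply F[7]=+5.678 → step 8: x=0.095, v=1.127, θ₁=-0.068, ω₁=-1.859, θ₂=-0.069, ω₂=-0.230
apply F[8]=-8.623 → step 9: x=0.117, v=1.045, θ₁=-0.104, ω₁=-1.740, θ₂=-0.074, ω₂=-0.226
apply F[9]=-15.000 → step 10: x=0.136, v=0.901, θ₁=-0.136, ω₁=-1.524, θ₂=-0.078, ω₂=-0.212
apply F[10]=-15.000 → step 11: x=0.153, v=0.761, θ₁=-0.165, ω₁=-1.335, θ₂=-0.082, ω₂=-0.189
apply F[11]=-15.000 → step 12: x=0.167, v=0.624, θ₁=-0.190, ω₁=-1.169, θ₂=-0.086, ω₂=-0.157
apply F[12]=-15.000 → step 13: x=0.178, v=0.490, θ₁=-0.212, ω₁=-1.025, θ₂=-0.088, ω₂=-0.117
apply F[13]=-15.000 → step 14: x=0.187, v=0.360, θ₁=-0.231, ω₁=-0.900, θ₂=-0.090, ω₂=-0.071
apply F[14]=-15.000 → step 15: x=0.192, v=0.231, θ₁=-0.248, ω₁=-0.792, θ₂=-0.091, ω₂=-0.018
apply F[15]=-15.000 → step 16: x=0.196, v=0.105, θ₁=-0.263, ω₁=-0.698, θ₂=-0.091, ω₂=0.041
apply F[16]=-15.000 → step 17: x=0.197, v=-0.019, θ₁=-0.276, ω₁=-0.617, θ₂=-0.090, ω₂=0.106
apply F[17]=-15.000 → step 18: x=0.195, v=-0.142, θ₁=-0.288, ω₁=-0.548, θ₂=-0.087, ω₂=0.176
apply F[18]=-15.000 → step 19: x=0.191, v=-0.264, θ₁=-0.298, ω₁=-0.490, θ₂=-0.082, ω₂=0.251
apply F[19]=-15.000 → step 20: x=0.185, v=-0.384, θ₁=-0.307, ω₁=-0.441, θ₂=-0.077, ω₂=0.331
apply F[20]=-15.000 → step 21: x=0.176, v=-0.504, θ₁=-0.316, ω₁=-0.400, θ₂=-0.069, ω₂=0.416
apply F[21]=-15.000 → step 22: x=0.164, v=-0.623, θ₁=-0.323, ω₁=-0.368, θ₂=-0.060, ω₂=0.507
apply F[22]=-15.000 → step 23: x=0.151, v=-0.741, θ₁=-0.330, ω₁=-0.343, θ₂=-0.049, ω₂=0.603
apply F[23]=-15.000 → step 24: x=0.135, v=-0.859, θ₁=-0.337, ω₁=-0.324, θ₂=-0.036, ω₂=0.705
apply F[24]=-15.000 → step 25: x=0.116, v=-0.976, θ₁=-0.343, ω₁=-0.312, θ₂=-0.021, ω₂=0.812
apply F[25]=-15.000 → step 26: x=0.096, v=-1.093, θ₁=-0.350, ω₁=-0.305, θ₂=-0.003, ω₂=0.925
apply F[26]=-15.000 → step 27: x=0.073, v=-1.211, θ₁=-0.356, ω₁=-0.302, θ₂=0.016, ω₂=1.045
apply F[27]=-15.000 → step 28: x=0.047, v=-1.328, θ₁=-0.362, ω₁=-0.304, θ₂=0.039, ω₂=1.171
apply F[28]=-15.000 → step 29: x=0.020, v=-1.446, θ₁=-0.368, ω₁=-0.309, θ₂=0.063, ω₂=1.303
apply F[29]=-15.000 → step 30: x=-0.011, v=-1.563, θ₁=-0.374, ω₁=-0.316, θ₂=0.091, ω₂=1.441
apply F[30]=-15.000 → step 31: x=-0.043, v=-1.682, θ₁=-0.380, ω₁=-0.324, θ₂=0.121, ω₂=1.585
apply F[31]=-15.000 → step 32: x=-0.078, v=-1.801, θ₁=-0.387, ω₁=-0.331, θ₂=0.154, ω₂=1.735
apply F[32]=-15.000 → step 33: x=-0.115, v=-1.920, θ₁=-0.394, ω₁=-0.334, θ₂=0.190, ω₂=1.891
apply F[33]=-15.000 → step 34: x=-0.155, v=-2.040, θ₁=-0.400, ω₁=-0.333, θ₂=0.230, ω₂=2.051
apply F[34]=-15.000 → step 35: x=-0.197, v=-2.161, θ₁=-0.407, ω₁=-0.324, θ₂=0.272, ω₂=2.216
apply F[35]=-15.000 → step 36: x=-0.241, v=-2.283, θ₁=-0.413, ω₁=-0.305, θ₂=0.318, ω₂=2.384
apply F[36]=-15.000 → step 37: x=-0.288, v=-2.406, θ₁=-0.419, ω₁=-0.272, θ₂=0.368, ω₂=2.556
apply F[37]=-15.000 → step 38: x=-0.337, v=-2.530, θ₁=-0.424, ω₁=-0.224, θ₂=0.421, ω₂=2.732
apply F[38]=-15.000 → step 39: x=-0.389, v=-2.654, θ₁=-0.428, ω₁=-0.157, θ₂=0.477, ω₂=2.909
apply F[39]=-15.000 → step 40: x=-0.444, v=-2.780, θ₁=-0.430, ω₁=-0.068, θ₂=0.537, ω₂=3.090
Max |angle| over trajectory = 0.537 rad = 30.8°.

Answer: 30.8°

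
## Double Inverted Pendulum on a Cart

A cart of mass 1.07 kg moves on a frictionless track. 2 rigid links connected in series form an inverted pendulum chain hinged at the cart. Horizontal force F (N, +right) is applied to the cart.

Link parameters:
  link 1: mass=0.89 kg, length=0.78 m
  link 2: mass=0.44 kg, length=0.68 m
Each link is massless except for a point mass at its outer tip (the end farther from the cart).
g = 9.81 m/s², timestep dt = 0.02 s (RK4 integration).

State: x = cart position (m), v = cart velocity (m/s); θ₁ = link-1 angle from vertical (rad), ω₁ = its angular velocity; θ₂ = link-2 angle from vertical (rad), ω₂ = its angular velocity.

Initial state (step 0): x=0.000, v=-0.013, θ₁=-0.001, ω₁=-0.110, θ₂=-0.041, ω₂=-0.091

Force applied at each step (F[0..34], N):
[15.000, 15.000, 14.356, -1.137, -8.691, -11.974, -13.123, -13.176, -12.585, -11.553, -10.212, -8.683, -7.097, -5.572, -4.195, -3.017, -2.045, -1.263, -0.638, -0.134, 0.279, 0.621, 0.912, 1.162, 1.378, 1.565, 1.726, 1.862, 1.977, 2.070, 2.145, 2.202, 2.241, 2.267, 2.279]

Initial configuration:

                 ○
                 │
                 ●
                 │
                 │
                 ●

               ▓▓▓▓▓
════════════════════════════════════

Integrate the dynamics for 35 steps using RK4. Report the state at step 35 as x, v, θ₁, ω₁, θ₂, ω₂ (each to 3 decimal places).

Answer: x=-0.307, v=-0.524, θ₁=0.056, ω₁=0.122, θ₂=0.031, ω₂=0.130

Derivation:
apply F[0]=+15.000 → step 1: x=0.003, v=0.268, θ₁=-0.007, ω₁=-0.467, θ₂=-0.043, ω₂=-0.107
apply F[1]=+15.000 → step 2: x=0.011, v=0.551, θ₁=-0.020, ω₁=-0.829, θ₂=-0.045, ω₂=-0.120
apply F[2]=+14.356 → step 3: x=0.025, v=0.826, θ₁=-0.040, ω₁=-1.186, θ₂=-0.048, ω₂=-0.127
apply F[3]=-1.137 → step 4: x=0.041, v=0.816, θ₁=-0.064, ω₁=-1.187, θ₂=-0.050, ω₂=-0.126
apply F[4]=-8.691 → step 5: x=0.056, v=0.671, θ₁=-0.086, ω₁=-1.023, θ₂=-0.053, ω₂=-0.116
apply F[5]=-11.974 → step 6: x=0.067, v=0.471, θ₁=-0.104, ω₁=-0.797, θ₂=-0.055, ω₂=-0.098
apply F[6]=-13.123 → step 7: x=0.074, v=0.255, θ₁=-0.117, ω₁=-0.557, θ₂=-0.057, ω₂=-0.072
apply F[7]=-13.176 → step 8: x=0.077, v=0.041, θ₁=-0.126, ω₁=-0.325, θ₂=-0.058, ω₂=-0.041
apply F[8]=-12.585 → step 9: x=0.076, v=-0.159, θ₁=-0.130, ω₁=-0.112, θ₂=-0.058, ω₂=-0.008
apply F[9]=-11.553 → step 10: x=0.071, v=-0.340, θ₁=-0.131, ω₁=0.075, θ₂=-0.058, ω₂=0.027
apply F[10]=-10.212 → step 11: x=0.063, v=-0.496, θ₁=-0.128, ω₁=0.232, θ₂=-0.057, ω₂=0.061
apply F[11]=-8.683 → step 12: x=0.052, v=-0.626, θ₁=-0.122, ω₁=0.356, θ₂=-0.056, ω₂=0.092
apply F[12]=-7.097 → step 13: x=0.038, v=-0.729, θ₁=-0.114, ω₁=0.450, θ₂=-0.053, ω₂=0.121
apply F[13]=-5.572 → step 14: x=0.023, v=-0.806, θ₁=-0.104, ω₁=0.513, θ₂=-0.051, ω₂=0.146
apply F[14]=-4.195 → step 15: x=0.006, v=-0.860, θ₁=-0.094, ω₁=0.552, θ₂=-0.048, ω₂=0.167
apply F[15]=-3.017 → step 16: x=-0.011, v=-0.896, θ₁=-0.082, ω₁=0.569, θ₂=-0.044, ω₂=0.185
apply F[16]=-2.045 → step 17: x=-0.030, v=-0.916, θ₁=-0.071, ω₁=0.571, θ₂=-0.040, ω₂=0.200
apply F[17]=-1.263 → step 18: x=-0.048, v=-0.924, θ₁=-0.060, ω₁=0.562, θ₂=-0.036, ω₂=0.211
apply F[18]=-0.638 → step 19: x=-0.066, v=-0.923, θ₁=-0.049, ω₁=0.545, θ₂=-0.032, ω₂=0.219
apply F[19]=-0.134 → step 20: x=-0.085, v=-0.915, θ₁=-0.038, ω₁=0.523, θ₂=-0.027, ω₂=0.225
apply F[20]=+0.279 → step 21: x=-0.103, v=-0.902, θ₁=-0.028, ω₁=0.497, θ₂=-0.023, ω₂=0.228
apply F[21]=+0.621 → step 22: x=-0.121, v=-0.885, θ₁=-0.018, ω₁=0.469, θ₂=-0.018, ω₂=0.229
apply F[22]=+0.912 → step 23: x=-0.138, v=-0.865, θ₁=-0.009, ω₁=0.440, θ₂=-0.014, ω₂=0.228
apply F[23]=+1.162 → step 24: x=-0.155, v=-0.842, θ₁=-0.001, ω₁=0.410, θ₂=-0.009, ω₂=0.225
apply F[24]=+1.378 → step 25: x=-0.172, v=-0.817, θ₁=0.007, ω₁=0.380, θ₂=-0.005, ω₂=0.221
apply F[25]=+1.565 → step 26: x=-0.188, v=-0.790, θ₁=0.015, ω₁=0.351, θ₂=-0.000, ω₂=0.215
apply F[26]=+1.726 → step 27: x=-0.204, v=-0.762, θ₁=0.021, ω₁=0.321, θ₂=0.004, ω₂=0.208
apply F[27]=+1.862 → step 28: x=-0.219, v=-0.734, θ₁=0.027, ω₁=0.293, θ₂=0.008, ω₂=0.200
apply F[28]=+1.977 → step 29: x=-0.233, v=-0.704, θ₁=0.033, ω₁=0.265, θ₂=0.012, ω₂=0.191
apply F[29]=+2.070 → step 30: x=-0.247, v=-0.674, θ₁=0.038, ω₁=0.238, θ₂=0.016, ω₂=0.182
apply F[30]=+2.145 → step 31: x=-0.260, v=-0.644, θ₁=0.043, ω₁=0.212, θ₂=0.019, ω₂=0.172
apply F[31]=+2.202 → step 32: x=-0.272, v=-0.613, θ₁=0.047, ω₁=0.188, θ₂=0.022, ω₂=0.162
apply F[32]=+2.241 → step 33: x=-0.284, v=-0.583, θ₁=0.050, ω₁=0.165, θ₂=0.026, ω₂=0.151
apply F[33]=+2.267 → step 34: x=-0.296, v=-0.554, θ₁=0.053, ω₁=0.143, θ₂=0.028, ω₂=0.140
apply F[34]=+2.279 → step 35: x=-0.307, v=-0.524, θ₁=0.056, ω₁=0.122, θ₂=0.031, ω₂=0.130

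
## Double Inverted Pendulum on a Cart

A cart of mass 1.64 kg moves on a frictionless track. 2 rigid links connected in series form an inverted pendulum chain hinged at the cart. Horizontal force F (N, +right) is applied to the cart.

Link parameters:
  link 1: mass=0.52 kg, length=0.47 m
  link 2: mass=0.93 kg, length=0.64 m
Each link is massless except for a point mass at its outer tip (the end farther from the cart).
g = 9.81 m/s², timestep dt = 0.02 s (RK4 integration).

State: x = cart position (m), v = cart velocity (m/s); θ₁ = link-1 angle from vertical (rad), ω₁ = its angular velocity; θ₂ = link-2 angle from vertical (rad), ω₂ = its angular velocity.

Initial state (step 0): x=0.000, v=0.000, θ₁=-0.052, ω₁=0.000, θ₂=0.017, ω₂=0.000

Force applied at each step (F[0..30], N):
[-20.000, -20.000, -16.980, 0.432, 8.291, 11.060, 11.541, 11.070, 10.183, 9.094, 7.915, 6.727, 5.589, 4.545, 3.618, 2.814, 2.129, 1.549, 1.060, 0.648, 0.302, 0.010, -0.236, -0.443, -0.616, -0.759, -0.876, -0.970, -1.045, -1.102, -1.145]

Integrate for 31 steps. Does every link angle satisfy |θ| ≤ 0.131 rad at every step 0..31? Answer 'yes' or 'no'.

Answer: yes

Derivation:
apply F[0]=-20.000 → step 1: x=-0.002, v=-0.235, θ₁=-0.048, ω₁=0.425, θ₂=0.018, ω₂=0.061
apply F[1]=-20.000 → step 2: x=-0.009, v=-0.471, θ₁=-0.035, ω₁=0.864, θ₂=0.019, ω₂=0.114
apply F[2]=-16.980 → step 3: x=-0.021, v=-0.674, θ₁=-0.014, ω₁=1.252, θ₂=0.022, ω₂=0.151
apply F[3]=+0.432 → step 4: x=-0.034, v=-0.669, θ₁=0.011, ω₁=1.222, θ₂=0.025, ω₂=0.171
apply F[4]=+8.291 → step 5: x=-0.047, v=-0.571, θ₁=0.033, ω₁=1.021, θ₂=0.029, ω₂=0.175
apply F[5]=+11.060 → step 6: x=-0.057, v=-0.444, θ₁=0.051, ω₁=0.777, θ₂=0.032, ω₂=0.165
apply F[6]=+11.541 → step 7: x=-0.064, v=-0.313, θ₁=0.064, ω₁=0.542, θ₂=0.035, ω₂=0.143
apply F[7]=+11.070 → step 8: x=-0.069, v=-0.190, θ₁=0.073, ω₁=0.335, θ₂=0.038, ω₂=0.115
apply F[8]=+10.183 → step 9: x=-0.072, v=-0.080, θ₁=0.078, ω₁=0.161, θ₂=0.040, ω₂=0.082
apply F[9]=+9.094 → step 10: x=-0.073, v=0.017, θ₁=0.080, ω₁=0.019, θ₂=0.041, ω₂=0.048
apply F[10]=+7.915 → step 11: x=-0.072, v=0.099, θ₁=0.079, ω₁=-0.094, θ₂=0.042, ω₂=0.015
apply F[11]=+6.727 → step 12: x=-0.069, v=0.168, θ₁=0.076, ω₁=-0.179, θ₂=0.042, ω₂=-0.017
apply F[12]=+5.589 → step 13: x=-0.065, v=0.223, θ₁=0.072, ω₁=-0.240, θ₂=0.041, ω₂=-0.045
apply F[13]=+4.545 → step 14: x=-0.060, v=0.266, θ₁=0.067, ω₁=-0.280, θ₂=0.040, ω₂=-0.070
apply F[14]=+3.618 → step 15: x=-0.054, v=0.299, θ₁=0.061, ω₁=-0.305, θ₂=0.038, ω₂=-0.092
apply F[15]=+2.814 → step 16: x=-0.048, v=0.323, θ₁=0.055, ω₁=-0.317, θ₂=0.036, ω₂=-0.109
apply F[16]=+2.129 → step 17: x=-0.042, v=0.340, θ₁=0.049, ω₁=-0.319, θ₂=0.034, ω₂=-0.123
apply F[17]=+1.549 → step 18: x=-0.035, v=0.351, θ₁=0.042, ω₁=-0.314, θ₂=0.031, ω₂=-0.134
apply F[18]=+1.060 → step 19: x=-0.028, v=0.357, θ₁=0.036, ω₁=-0.304, θ₂=0.029, ω₂=-0.142
apply F[19]=+0.648 → step 20: x=-0.020, v=0.360, θ₁=0.030, ω₁=-0.290, θ₂=0.026, ω₂=-0.147
apply F[20]=+0.302 → step 21: x=-0.013, v=0.358, θ₁=0.025, ω₁=-0.274, θ₂=0.023, ω₂=-0.150
apply F[21]=+0.010 → step 22: x=-0.006, v=0.355, θ₁=0.019, ω₁=-0.257, θ₂=0.020, ω₂=-0.150
apply F[22]=-0.236 → step 23: x=0.001, v=0.349, θ₁=0.014, ω₁=-0.239, θ₂=0.017, ω₂=-0.149
apply F[23]=-0.443 → step 24: x=0.008, v=0.342, θ₁=0.010, ω₁=-0.221, θ₂=0.014, ω₂=-0.146
apply F[24]=-0.616 → step 25: x=0.015, v=0.333, θ₁=0.006, ω₁=-0.202, θ₂=0.011, ω₂=-0.142
apply F[25]=-0.759 → step 26: x=0.021, v=0.323, θ₁=0.002, ω₁=-0.184, θ₂=0.008, ω₂=-0.137
apply F[26]=-0.876 → step 27: x=0.027, v=0.312, θ₁=-0.002, ω₁=-0.167, θ₂=0.006, ω₂=-0.131
apply F[27]=-0.970 → step 28: x=0.034, v=0.301, θ₁=-0.005, ω₁=-0.150, θ₂=0.003, ω₂=-0.124
apply F[28]=-1.045 → step 29: x=0.039, v=0.289, θ₁=-0.008, ω₁=-0.134, θ₂=0.001, ω₂=-0.117
apply F[29]=-1.102 → step 30: x=0.045, v=0.278, θ₁=-0.010, ω₁=-0.119, θ₂=-0.002, ω₂=-0.109
apply F[30]=-1.145 → step 31: x=0.051, v=0.266, θ₁=-0.013, ω₁=-0.105, θ₂=-0.004, ω₂=-0.102
Max |angle| over trajectory = 0.080 rad; bound = 0.131 → within bound.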